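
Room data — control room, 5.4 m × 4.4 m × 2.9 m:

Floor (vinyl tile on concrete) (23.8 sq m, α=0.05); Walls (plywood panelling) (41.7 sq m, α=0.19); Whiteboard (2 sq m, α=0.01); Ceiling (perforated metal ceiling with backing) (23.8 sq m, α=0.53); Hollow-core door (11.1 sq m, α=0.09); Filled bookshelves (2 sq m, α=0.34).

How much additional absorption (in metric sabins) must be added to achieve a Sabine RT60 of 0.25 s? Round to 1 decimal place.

20.9 sabins

Equivalent absorption area: A₁ = 23.8·0.05 + 41.7·0.19 + 2·0.01 + 23.8·0.53 + 11.1·0.09 + 2·0.34 = 23.426 sq m.
For T = 0.25 s, need A₂ = 0.161·V/T = 0.161·68.904/0.25 = 44.374 sabins.
Additional absorption ΔA = 44.374 − 23.426 = 20.9 sabins.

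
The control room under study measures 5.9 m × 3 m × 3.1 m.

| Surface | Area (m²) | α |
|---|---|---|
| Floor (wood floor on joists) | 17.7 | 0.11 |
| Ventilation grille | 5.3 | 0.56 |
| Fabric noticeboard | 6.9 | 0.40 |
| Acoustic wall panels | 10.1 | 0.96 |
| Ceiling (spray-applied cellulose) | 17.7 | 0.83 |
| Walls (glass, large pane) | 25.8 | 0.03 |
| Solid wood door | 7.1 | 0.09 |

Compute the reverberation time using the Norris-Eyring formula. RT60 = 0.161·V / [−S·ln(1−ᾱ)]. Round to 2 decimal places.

0.21 s

S = Σ Sᵢ = 90.6 m².
Absorption A = 17.7×0.11 + 5.3×0.56 + 6.9×0.40 + 10.1×0.96 + 17.7×0.83 + 25.8×0.03 + 7.1×0.09 = 33.475 sabins.
Mean coefficient ᾱ = A/S = 0.3695.
−S·ln(1−ᾱ) = −90.6 × ln(1 − 0.3695) = 41.789.
V = 5.9 × 3 × 3.1 = 54.87 m³.
T = 0.161·V/[−S·ln(1−ᾱ)] = 0.161·54.87/41.789 = 0.21 s.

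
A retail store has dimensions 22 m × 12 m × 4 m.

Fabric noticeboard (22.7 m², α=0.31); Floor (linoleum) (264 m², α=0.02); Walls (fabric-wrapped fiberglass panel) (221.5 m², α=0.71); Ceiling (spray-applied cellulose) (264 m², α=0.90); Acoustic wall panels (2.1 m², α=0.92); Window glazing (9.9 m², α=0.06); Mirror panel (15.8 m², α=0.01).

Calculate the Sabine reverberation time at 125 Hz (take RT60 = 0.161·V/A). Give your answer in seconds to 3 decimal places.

A = Σ Sᵢαᵢ = 22.7*0.31 + 264*0.02 + 221.5*0.71 + 264*0.90 + 2.1*0.92 + 9.9*0.06 + 15.8*0.01 = 409.866 sabins.
Volume V = 22 × 12 × 4 = 1056 m³.
RT60 = 0.161 · V / A = 0.161 × 1056 / 409.866 = 0.415 s.

0.415 s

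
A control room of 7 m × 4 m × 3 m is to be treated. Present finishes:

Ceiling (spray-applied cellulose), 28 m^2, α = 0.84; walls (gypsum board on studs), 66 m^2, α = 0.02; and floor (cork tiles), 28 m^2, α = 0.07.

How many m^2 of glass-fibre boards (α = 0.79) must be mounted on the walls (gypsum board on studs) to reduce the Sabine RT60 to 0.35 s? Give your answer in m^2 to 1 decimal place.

Total absorption A₁ = 28×0.84 + 66×0.02 + 28×0.07
  = 23.520 + 1.320 + 1.960 = 26.800 m^2 sabins.
V = 84 m³. Target absorption A₂ = 0.161 × 84 / 0.35 = 38.640 sabins.
Absorption to add: 38.640 − 26.800 = 11.840 sabins.
Net gain per m^2: Δα = 0.79 − 0.02 = 0.77.
Panel area = 11.840 / 0.77 = 15.4 m^2.

15.4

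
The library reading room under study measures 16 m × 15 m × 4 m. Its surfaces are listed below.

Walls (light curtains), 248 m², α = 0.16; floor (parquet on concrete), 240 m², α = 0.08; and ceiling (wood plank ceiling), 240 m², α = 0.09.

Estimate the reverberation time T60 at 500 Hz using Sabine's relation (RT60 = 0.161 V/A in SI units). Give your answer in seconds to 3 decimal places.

Total absorption A = 248·0.16 + 240·0.08 + 240·0.09
  = 39.680 + 19.200 + 21.600 = 80.480 m² sabins.
Volume V = 16 × 15 × 4 = 960 m³.
RT60 = 0.161 · V / A = 0.161 × 960 / 80.480 = 1.920 s.

1.920 s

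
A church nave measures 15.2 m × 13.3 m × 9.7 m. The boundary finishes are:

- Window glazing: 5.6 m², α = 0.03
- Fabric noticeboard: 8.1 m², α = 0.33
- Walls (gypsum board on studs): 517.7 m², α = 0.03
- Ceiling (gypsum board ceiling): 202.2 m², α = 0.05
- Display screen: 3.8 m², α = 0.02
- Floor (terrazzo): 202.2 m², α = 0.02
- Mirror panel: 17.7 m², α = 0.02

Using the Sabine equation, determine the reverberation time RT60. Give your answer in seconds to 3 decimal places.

Summing Sᵢαᵢ: 0.168 + 2.673 + 15.531 + 10.110 + 0.076 + 4.044 + 0.354 → A = 32.956 sabins.
Room volume: 1960.952 m³.
Sabine: RT60 = 0.161 × 1960.952 / 32.956 = 9.580 s.

9.580 s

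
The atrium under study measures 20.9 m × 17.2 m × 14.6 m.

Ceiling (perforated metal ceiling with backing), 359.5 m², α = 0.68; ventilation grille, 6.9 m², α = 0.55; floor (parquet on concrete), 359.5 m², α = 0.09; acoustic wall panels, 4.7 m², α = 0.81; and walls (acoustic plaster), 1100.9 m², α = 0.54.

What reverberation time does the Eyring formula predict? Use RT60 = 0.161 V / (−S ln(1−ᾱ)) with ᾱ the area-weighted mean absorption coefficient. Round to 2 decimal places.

S = Σ Sᵢ = 1831.5 m².
Absorption A = 359.5·0.68 + 6.9·0.55 + 359.5·0.09 + 4.7·0.81 + 1100.9·0.54 = 878.903 sabins.
ᾱ = 878.903 / 1831.5 = 0.4799.
Eyring denominator: −S ln(1−ᾱ) = 1197.314.
V = 20.9 × 17.2 × 14.6 = 5248.408 m³.
RT60 = 0.161 × 5248.408 / 1197.314 = 0.71 s.

0.71 s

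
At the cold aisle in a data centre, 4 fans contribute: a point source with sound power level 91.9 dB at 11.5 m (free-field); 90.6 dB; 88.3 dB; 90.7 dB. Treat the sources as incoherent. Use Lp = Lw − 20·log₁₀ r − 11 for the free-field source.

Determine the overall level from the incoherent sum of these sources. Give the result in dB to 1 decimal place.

Source at 11.5 m: Lp = 91.9 − 20·log₁₀(11.5) − 11 = 59.7 dB.
Sum in the linear (power) domain: Σ 10^(Lᵢ/10) = 10^(59.7/10) + 10^(90.6/10) + 10^(88.3/10) + 10^(90.7/10) = 3e+09.
Combined level = 10 log₁₀(3e+09) = 94.8 dB.

94.8 dB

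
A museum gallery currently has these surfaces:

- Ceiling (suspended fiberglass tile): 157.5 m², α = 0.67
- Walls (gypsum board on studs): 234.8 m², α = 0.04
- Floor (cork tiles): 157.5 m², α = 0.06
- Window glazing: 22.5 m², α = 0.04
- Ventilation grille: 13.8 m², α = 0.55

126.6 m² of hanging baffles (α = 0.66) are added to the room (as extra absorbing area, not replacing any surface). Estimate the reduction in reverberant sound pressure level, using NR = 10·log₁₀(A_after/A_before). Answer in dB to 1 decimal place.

Summing Sᵢαᵢ: 105.525 + 9.392 + 9.450 + 0.900 + 7.590 → A_before = 132.857 sabins.
Added absorption = 126.6 × 0.66 = 83.556 sabins.
A_after = 132.857 + 83.556 = 216.413 sabins.
Reduction = 10 log₁₀(A_after/A_before) = 10 log₁₀(1.6289) = 2.1 dB.

2.1 dB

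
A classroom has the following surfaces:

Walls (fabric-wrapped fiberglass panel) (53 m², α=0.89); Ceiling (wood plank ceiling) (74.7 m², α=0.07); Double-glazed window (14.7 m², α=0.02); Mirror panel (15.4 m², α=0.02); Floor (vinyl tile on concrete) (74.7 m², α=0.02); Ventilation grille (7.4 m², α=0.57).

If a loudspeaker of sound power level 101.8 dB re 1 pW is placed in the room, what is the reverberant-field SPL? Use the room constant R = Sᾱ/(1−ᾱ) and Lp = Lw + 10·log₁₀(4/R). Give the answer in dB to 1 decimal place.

A = 58.713 sabins; S = 239.9 m².
ᾱ = 0.2447, so room constant R = A/(1−ᾱ) = 77.735 m².
Lp = 101.8 + 10·log₁₀(4/77.735) = 101.8 + (-12.89) = 88.9 dB.

88.9 dB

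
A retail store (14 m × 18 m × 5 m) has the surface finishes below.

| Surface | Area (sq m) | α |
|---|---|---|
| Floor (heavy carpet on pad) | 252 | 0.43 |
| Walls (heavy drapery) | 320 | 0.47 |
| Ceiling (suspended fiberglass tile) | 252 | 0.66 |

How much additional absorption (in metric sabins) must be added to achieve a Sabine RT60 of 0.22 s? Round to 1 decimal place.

497.0 sabins

Summing Sᵢαᵢ: 108.360 + 150.400 + 166.320 → A₁ = 425.080 sabins.
Target A₂ = 0.161·1260/0.22 = 922.091 sabins (V = 1260 m³).
Shortfall: 922.091 − 425.080 = 497.0 sabins.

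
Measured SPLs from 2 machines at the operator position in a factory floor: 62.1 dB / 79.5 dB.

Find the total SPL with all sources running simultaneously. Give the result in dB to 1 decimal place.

79.6 dB

Converting to relative power and adding: 10^(62.1/10) + 10^(79.5/10) = 9.075e+07.
L_total = 10·log₁₀(9.075e+07) = 79.6 dB.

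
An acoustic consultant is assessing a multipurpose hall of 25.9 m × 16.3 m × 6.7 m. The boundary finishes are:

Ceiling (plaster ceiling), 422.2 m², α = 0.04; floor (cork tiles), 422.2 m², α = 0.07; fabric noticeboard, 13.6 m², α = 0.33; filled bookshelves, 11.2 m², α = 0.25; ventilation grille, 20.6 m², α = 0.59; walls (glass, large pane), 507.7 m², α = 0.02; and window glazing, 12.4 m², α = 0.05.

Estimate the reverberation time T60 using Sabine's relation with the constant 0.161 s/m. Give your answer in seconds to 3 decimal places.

Equivalent absorption area: A = 422.2*0.04 + 422.2*0.07 + 13.6*0.33 + 11.2*0.25 + 20.6*0.59 + 507.7*0.02 + 12.4*0.05 = 76.658 m².
V = 25.9·16.3·6.7 = 2828.539 m³.
T = 0.161 V/A = 0.161·2828.539/76.658 = 5.941 s.

5.941 s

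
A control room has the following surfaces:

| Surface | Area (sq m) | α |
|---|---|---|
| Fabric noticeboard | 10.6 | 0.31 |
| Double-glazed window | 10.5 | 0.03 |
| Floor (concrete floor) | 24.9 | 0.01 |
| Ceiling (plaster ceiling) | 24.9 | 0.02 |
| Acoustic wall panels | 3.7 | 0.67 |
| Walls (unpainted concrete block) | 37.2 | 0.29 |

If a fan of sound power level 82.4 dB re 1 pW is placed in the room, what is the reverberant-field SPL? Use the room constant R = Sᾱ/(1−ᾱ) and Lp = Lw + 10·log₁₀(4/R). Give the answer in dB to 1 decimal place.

Σ(Sᵢαᵢ) = 10.6·0.31 + 10.5·0.03 + 24.9·0.01 + 24.9·0.02 + 3.7·0.67 + 37.2·0.29 = 17.615; total area S = 111.8 sq m.
ᾱ = 17.615/111.8 = 0.1576; R = Sᾱ/(1−ᾱ) = 17.615/(1−0.1576) = 20.910 sq m.
Lp = Lw + 10 log₁₀(4/R) = 82.4 -7.18 = 75.2 dB.

75.2 dB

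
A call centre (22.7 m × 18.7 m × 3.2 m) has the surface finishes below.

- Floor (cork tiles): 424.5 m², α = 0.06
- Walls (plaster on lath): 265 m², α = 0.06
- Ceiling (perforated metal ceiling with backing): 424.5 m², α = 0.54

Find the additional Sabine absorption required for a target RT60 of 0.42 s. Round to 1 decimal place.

Summing Sᵢαᵢ: 25.470 + 15.900 + 229.230 → A₁ = 270.600 sabins.
V = 1358.368 m³. Required absorption A₂ = 0.161 × 1358.368 / 0.42 = 520.708 sabins.
ΔA = A₂ − A₁ = 520.708 − 270.600 = 250.1 sabins.

250.1 sabins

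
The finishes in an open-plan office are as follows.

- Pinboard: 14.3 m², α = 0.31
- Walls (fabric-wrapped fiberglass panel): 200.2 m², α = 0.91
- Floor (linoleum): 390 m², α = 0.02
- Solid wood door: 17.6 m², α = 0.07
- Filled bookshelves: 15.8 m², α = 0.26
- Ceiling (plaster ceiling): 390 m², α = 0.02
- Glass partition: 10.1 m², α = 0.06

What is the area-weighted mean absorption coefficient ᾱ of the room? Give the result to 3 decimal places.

0.201

S = Σ Sᵢ = 14.3 + 200.2 + 390 + 17.6 + 15.8 + 390 + 10.1 = 1038.0 m².
Weighted sum Σ Sα = 208.161.
ᾱ = 208.161 / 1038.0 = 0.201.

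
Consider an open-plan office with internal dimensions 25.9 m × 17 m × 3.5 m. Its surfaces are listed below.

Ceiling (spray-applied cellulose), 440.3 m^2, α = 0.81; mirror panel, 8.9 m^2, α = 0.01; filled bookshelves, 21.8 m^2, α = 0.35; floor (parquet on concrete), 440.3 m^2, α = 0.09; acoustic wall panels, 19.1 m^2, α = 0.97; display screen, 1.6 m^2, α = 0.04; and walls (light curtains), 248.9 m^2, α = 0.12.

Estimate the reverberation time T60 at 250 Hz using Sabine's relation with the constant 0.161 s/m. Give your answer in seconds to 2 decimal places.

0.55 s

Equivalent absorption area: A = 440.3*0.81 + 8.9*0.01 + 21.8*0.35 + 440.3*0.09 + 19.1*0.97 + 1.6*0.04 + 248.9*0.12 = 452.448 m^2.
V = 25.9·17·3.5 = 1541.05 m³.
Sabine: RT60 = 0.161 × 1541.05 / 452.448 = 0.55 s.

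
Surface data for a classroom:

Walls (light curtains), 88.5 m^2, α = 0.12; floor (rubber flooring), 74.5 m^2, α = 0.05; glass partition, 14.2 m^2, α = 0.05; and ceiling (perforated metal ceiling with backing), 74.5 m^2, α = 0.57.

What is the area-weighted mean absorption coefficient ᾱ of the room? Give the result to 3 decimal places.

0.229

Total surface area S = 251.7 m^2.
A = 88.5×0.12 + 74.5×0.05 + 14.2×0.05 + 74.5×0.57 = 57.520 sabins.
ᾱ = A/S = 0.229.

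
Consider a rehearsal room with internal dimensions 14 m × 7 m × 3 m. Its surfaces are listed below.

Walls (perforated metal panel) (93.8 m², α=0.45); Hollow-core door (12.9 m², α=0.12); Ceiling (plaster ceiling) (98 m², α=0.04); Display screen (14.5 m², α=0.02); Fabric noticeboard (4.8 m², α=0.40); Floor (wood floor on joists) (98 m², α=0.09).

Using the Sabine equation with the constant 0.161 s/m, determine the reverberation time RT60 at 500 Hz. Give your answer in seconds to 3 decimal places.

Total absorption A = 93.8·0.45 + 12.9·0.12 + 98·0.04 + 14.5·0.02 + 4.8·0.40 + 98·0.09
  = 42.210 + 1.548 + 3.920 + 0.290 + 1.920 + 8.820 = 58.708 m² sabins.
Room volume: 294 m³.
RT60 = 0.161 · V / A = 0.161 × 294 / 58.708 = 0.806 s.

0.806 sec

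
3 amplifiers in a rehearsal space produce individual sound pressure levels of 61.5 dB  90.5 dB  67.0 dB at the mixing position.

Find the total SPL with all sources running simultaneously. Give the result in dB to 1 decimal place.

90.5 dB

Sum in the linear (power) domain: Σ 10^(Lᵢ/10) = 10^(61.5/10) + 10^(90.5/10) + 10^(67.0/10) = 1.128e+09.
Combined level = 10 log₁₀(1.128e+09) = 90.5 dB.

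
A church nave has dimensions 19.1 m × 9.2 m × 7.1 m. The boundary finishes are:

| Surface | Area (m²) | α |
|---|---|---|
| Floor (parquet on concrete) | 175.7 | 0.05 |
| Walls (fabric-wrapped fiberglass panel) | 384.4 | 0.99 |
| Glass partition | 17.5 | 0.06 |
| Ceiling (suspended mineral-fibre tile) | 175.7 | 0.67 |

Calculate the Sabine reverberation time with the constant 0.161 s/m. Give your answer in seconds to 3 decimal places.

Total absorption A = 175.7×0.05 + 384.4×0.99 + 17.5×0.06 + 175.7×0.67
  = 8.785 + 380.556 + 1.050 + 117.719 = 508.110 m² sabins.
Volume V = 19.1 × 9.2 × 7.1 = 1247.612 m³.
RT60 = 0.161 · V / A = 0.161 × 1247.612 / 508.110 = 0.395 s.

0.395 sec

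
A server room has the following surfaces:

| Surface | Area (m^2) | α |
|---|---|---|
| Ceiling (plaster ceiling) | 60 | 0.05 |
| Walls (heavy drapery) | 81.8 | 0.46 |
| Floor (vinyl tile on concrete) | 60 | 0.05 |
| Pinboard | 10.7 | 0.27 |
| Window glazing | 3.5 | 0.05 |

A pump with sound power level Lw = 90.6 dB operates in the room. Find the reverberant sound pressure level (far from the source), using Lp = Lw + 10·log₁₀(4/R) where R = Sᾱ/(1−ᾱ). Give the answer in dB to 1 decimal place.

78.9 dB

Σ(Sᵢαᵢ) = 60·0.05 + 81.8·0.46 + 60·0.05 + 10.7·0.27 + 3.5·0.05 = 46.692; total area S = 216.0 m^2.
ᾱ = 0.2162, so room constant R = A/(1−ᾱ) = 59.571 m^2.
Lp = 90.6 + 10·log₁₀(4/59.571) = 90.6 + (-11.73) = 78.9 dB.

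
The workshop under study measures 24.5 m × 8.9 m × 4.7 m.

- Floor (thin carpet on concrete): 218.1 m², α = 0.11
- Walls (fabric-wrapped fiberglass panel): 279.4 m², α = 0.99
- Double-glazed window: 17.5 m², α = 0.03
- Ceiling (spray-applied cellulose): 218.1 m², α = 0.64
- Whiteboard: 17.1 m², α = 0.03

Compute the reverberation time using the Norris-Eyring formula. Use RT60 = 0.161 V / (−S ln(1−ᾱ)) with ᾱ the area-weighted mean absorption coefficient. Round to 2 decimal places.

0.25 s

Total surface area S = 218.1 + 279.4 + 17.5 + 218.1 + 17.1 = 750.2 m².
Absorption A = 218.1×0.11 + 279.4×0.99 + 17.5×0.03 + 218.1×0.64 + 17.1×0.03 = 441.219 sabins.
Mean coefficient ᾱ = A/S = 0.5881.
−S·ln(1−ᾱ) = −750.2 × ln(1 − 0.5881) = 665.408.
V = 24.5 × 8.9 × 4.7 = 1024.835 m³.
T = 0.161·V/[−S·ln(1−ᾱ)] = 0.161·1024.835/665.408 = 0.25 s.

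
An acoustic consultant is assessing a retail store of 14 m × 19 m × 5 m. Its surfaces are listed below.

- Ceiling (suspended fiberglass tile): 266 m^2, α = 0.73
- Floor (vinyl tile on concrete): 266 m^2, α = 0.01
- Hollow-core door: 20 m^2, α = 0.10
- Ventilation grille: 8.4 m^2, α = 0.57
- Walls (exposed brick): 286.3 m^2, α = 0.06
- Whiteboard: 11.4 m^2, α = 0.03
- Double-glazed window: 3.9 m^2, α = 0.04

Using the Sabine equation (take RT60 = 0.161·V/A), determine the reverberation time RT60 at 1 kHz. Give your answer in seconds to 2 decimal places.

Equivalent absorption area: A = 266*0.73 + 266*0.01 + 20*0.10 + 8.4*0.57 + 286.3*0.06 + 11.4*0.03 + 3.9*0.04 = 221.304 m^2.
Room volume: 1330 m³.
Sabine: RT60 = 0.161 × 1330 / 221.304 = 0.97 s.

0.97 s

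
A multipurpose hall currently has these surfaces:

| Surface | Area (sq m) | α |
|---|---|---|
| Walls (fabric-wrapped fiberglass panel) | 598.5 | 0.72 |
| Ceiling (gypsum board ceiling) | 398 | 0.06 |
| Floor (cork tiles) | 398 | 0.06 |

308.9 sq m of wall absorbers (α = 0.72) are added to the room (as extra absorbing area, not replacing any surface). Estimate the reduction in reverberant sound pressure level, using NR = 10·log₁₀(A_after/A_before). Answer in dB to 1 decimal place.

1.7 dB

A_before = Σ Sᵢαᵢ = 598.5*0.72 + 398*0.06 + 398*0.06 = 478.680 sabins.
Added absorption = 308.9 × 0.72 = 222.408 sabins.
A_after = 478.680 + 222.408 = 701.088 sabins.
NR = 10·log₁₀(701.088/478.680) = 1.7 dB.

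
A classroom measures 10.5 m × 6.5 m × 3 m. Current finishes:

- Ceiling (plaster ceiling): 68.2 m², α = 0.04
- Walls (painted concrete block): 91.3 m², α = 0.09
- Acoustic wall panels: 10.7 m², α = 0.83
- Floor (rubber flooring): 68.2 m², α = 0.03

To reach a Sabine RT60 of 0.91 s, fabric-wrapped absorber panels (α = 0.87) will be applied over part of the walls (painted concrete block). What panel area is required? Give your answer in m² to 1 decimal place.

18.4

Total absorption A₁ = 68.2×0.04 + 91.3×0.09 + 10.7×0.83 + 68.2×0.03
  = 2.728 + 8.217 + 8.881 + 2.046 = 21.872 m² sabins.
Required A₂ = 0.161·204.75/0.91 = 36.225 sabins.
ΔA needed = 36.225 − 21.872 = 14.353 sabins.
Net gain per m²: Δα = 0.87 − 0.09 = 0.78.
Area = ΔA/Δα = 14.353/0.78 = 18.4 m².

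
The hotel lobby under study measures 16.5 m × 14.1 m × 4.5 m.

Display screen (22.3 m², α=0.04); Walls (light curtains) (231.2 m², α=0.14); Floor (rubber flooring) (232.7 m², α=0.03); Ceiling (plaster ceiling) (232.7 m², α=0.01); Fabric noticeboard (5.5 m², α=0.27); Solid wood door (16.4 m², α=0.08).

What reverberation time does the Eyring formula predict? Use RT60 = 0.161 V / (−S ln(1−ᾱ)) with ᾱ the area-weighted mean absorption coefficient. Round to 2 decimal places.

Total surface area S = 22.3 + 231.2 + 232.7 + 232.7 + 5.5 + 16.4 = 740.8 m².
Σ(Sᵢαᵢ) = 22.3·0.04 + 231.2·0.14 + 232.7·0.03 + 232.7·0.01 + 5.5·0.27 + 16.4·0.08 = 45.365.
Mean coefficient ᾱ = A/S = 0.0612.
Eyring denominator: −S ln(1−ᾱ) = 46.784.
V = 16.5 × 14.1 × 4.5 = 1046.925 m³.
RT60 = 0.161 × 1046.925 / 46.784 = 3.60 s.

3.60 sec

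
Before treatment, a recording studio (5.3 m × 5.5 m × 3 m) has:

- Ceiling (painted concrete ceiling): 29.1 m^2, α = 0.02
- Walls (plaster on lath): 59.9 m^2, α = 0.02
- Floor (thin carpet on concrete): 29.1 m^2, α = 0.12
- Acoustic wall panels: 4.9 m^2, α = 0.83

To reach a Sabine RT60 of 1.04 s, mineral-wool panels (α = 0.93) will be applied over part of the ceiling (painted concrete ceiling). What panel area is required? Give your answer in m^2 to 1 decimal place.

4.6

Summing Sᵢαᵢ: 0.582 + 1.198 + 3.492 + 4.067 → A₁ = 9.339 sabins.
V = 87.45 m³. Target absorption A₂ = 0.161 × 87.45 / 1.04 = 13.538 sabins.
ΔA needed = 13.538 − 9.339 = 4.199 sabins.
Net gain per m^2: Δα = 0.93 − 0.02 = 0.91.
Panel area = 4.199 / 0.91 = 4.6 m^2.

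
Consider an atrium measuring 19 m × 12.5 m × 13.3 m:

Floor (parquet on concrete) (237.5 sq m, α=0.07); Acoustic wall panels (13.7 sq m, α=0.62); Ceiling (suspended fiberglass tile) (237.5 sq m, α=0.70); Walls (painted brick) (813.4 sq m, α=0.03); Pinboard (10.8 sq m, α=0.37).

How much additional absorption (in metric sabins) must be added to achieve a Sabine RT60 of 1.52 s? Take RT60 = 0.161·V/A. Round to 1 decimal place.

114.8 sabins

Total absorption A₁ = 237.5*0.07 + 13.7*0.62 + 237.5*0.70 + 813.4*0.03 + 10.8*0.37
  = 16.625 + 8.494 + 166.250 + 24.402 + 3.996 = 219.767 sq m sabins.
For T = 1.52 s, need A₂ = 0.161·V/T = 0.161·3158.75/1.52 = 334.578 sabins.
Additional absorption ΔA = 334.578 − 219.767 = 114.8 sabins.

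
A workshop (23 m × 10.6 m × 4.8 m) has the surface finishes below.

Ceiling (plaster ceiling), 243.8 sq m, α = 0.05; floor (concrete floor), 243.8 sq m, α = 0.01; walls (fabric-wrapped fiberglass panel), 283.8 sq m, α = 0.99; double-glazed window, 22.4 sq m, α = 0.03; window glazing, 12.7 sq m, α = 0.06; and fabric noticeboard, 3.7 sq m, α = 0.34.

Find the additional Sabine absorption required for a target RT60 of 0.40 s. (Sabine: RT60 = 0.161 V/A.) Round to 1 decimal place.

Total absorption A₁ = 243.8×0.05 + 243.8×0.01 + 283.8×0.99 + 22.4×0.03 + 12.7×0.06 + 3.7×0.34
  = 12.190 + 2.438 + 280.962 + 0.672 + 0.762 + 1.258 = 298.282 sq m sabins.
For T = 0.40 s, need A₂ = 0.161·V/T = 0.161·1170.24/0.40 = 471.022 sabins.
ΔA = A₂ − A₁ = 471.022 − 298.282 = 172.7 sabins.

172.7 sabins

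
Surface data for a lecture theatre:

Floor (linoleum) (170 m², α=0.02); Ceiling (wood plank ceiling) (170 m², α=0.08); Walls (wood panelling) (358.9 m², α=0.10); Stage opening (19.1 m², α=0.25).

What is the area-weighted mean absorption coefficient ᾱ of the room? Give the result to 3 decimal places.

0.080

S = Σ Sᵢ = 170 + 170 + 358.9 + 19.1 = 718.0 m².
A = 170*0.02 + 170*0.08 + 358.9*0.10 + 19.1*0.25 = 57.665 sabins.
ᾱ = 57.665 / 718.0 = 0.080.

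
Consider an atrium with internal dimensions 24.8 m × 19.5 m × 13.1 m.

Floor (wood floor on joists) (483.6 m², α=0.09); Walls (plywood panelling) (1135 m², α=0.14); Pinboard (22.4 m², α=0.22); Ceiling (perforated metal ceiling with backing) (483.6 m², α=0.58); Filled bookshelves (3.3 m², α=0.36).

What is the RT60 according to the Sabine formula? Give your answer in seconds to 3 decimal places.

Summing Sᵢαᵢ: 43.524 + 158.900 + 4.928 + 280.488 + 1.188 → A = 489.028 sabins.
Volume V = 24.8 × 19.5 × 13.1 = 6335.16 m³.
RT60 = 0.161 · V / A = 0.161 × 6335.16 / 489.028 = 2.086 s.

2.086 seconds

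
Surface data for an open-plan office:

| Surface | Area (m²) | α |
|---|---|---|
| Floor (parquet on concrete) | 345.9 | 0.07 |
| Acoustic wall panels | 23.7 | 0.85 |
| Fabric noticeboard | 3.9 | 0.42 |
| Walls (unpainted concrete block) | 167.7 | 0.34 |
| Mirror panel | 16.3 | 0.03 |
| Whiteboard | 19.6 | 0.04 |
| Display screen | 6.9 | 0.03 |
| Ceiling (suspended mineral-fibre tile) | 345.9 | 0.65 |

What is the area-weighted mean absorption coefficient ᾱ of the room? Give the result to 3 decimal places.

Total surface area S = 929.9 m².
A = 345.9·0.07 + 23.7·0.85 + 3.9·0.42 + 167.7·0.34 + 16.3·0.03 + 19.6·0.04 + 6.9·0.03 + 345.9·0.65 = 329.329 sabins.
ᾱ = A/S = 0.354.

0.354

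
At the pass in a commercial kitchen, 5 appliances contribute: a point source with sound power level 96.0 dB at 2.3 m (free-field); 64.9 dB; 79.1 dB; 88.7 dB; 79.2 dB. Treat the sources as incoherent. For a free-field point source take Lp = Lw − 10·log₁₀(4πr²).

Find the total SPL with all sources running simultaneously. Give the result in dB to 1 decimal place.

Source at 2.3 m: Lp = 96.0 − 10·log₁₀(4π·2.3²) = 96.0 − 10·log₁₀(66.476) = 77.8 dB.
Converting to relative power and adding: 10^(77.8/10) + 10^(64.9/10) + 10^(79.1/10) + 10^(88.7/10) + 10^(79.2/10) = 9.691e+08.
Combined level = 10 log₁₀(9.691e+08) = 89.9 dB.

89.9 dB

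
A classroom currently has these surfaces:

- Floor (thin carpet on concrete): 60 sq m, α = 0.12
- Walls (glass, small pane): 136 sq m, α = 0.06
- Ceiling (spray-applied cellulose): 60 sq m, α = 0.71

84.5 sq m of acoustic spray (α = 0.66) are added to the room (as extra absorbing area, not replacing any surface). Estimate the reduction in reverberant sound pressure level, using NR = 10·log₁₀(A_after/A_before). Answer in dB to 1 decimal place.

Equivalent absorption area: A_before = 60×0.12 + 136×0.06 + 60×0.71 = 57.960 sq m.
Added absorption = 84.5 × 0.66 = 55.770 sabins.
A_after = 57.960 + 55.770 = 113.730 sabins.
NR = 10·log₁₀(113.730/57.960) = 2.9 dB.

2.9 dB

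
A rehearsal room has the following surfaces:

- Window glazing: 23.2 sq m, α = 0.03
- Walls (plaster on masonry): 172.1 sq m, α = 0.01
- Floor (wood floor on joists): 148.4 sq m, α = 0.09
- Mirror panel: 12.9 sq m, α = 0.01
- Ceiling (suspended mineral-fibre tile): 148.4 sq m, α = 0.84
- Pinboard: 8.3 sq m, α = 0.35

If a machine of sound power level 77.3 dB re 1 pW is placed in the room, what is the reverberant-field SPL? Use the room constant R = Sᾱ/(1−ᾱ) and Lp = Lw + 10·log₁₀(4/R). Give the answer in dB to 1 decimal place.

60.3 dB

A = 143.463 sabins; S = 513.3 sq m.
ᾱ = 143.463/513.3 = 0.2795; R = Sᾱ/(1−ᾱ) = 143.463/(1−0.2795) = 199.116 sq m.
Lp = Lw + 10 log₁₀(4/R) = 77.3 -16.97 = 60.3 dB.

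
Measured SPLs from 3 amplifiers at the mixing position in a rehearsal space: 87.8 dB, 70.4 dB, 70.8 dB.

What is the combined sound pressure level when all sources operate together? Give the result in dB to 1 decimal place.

Sum in the linear (power) domain: Σ 10^(Lᵢ/10) = 10^(87.8/10) + 10^(70.4/10) + 10^(70.8/10) = 6.255e+08.
Back to dB: 10·log₁₀ Σ = 88.0 dB.

88.0 dB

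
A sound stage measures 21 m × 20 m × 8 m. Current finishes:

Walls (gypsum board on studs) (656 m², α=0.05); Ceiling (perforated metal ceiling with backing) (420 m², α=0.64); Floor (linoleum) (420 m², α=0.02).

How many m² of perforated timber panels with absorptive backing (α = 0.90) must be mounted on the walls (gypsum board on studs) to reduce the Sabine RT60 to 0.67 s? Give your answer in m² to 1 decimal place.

Summing Sᵢαᵢ: 32.800 + 268.800 + 8.400 → A₁ = 310.000 sabins.
V = 3360 m³. Target absorption A₂ = 0.161 × 3360 / 0.67 = 807.403 sabins.
Absorption to add: 807.403 − 310.000 = 497.403 sabins.
Each m² of panel replacing the walls (gypsum board on studs) adds (0.90 − 0.05) = 0.85 sabins.
Panel area = 497.403 / 0.85 = 585.2 m².

585.2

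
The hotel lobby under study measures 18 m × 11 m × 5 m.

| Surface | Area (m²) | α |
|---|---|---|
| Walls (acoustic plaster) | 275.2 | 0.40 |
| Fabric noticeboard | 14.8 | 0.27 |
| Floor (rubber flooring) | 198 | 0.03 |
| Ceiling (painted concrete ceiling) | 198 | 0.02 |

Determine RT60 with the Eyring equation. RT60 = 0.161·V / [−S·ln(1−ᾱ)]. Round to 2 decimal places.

S = Σ Sᵢ = 686.0 m².
Absorption A = 275.2·0.40 + 14.8·0.27 + 198·0.03 + 198·0.02 = 123.976 sabins.
ᾱ = 123.976 / 686.0 = 0.1807.
−S·ln(1−ᾱ) = −686.0 × ln(1 − 0.1807) = 136.723.
V = 18 × 11 × 5 = 990 m³.
RT60 = 0.161 × 990 / 136.723 = 1.17 s.

1.17 seconds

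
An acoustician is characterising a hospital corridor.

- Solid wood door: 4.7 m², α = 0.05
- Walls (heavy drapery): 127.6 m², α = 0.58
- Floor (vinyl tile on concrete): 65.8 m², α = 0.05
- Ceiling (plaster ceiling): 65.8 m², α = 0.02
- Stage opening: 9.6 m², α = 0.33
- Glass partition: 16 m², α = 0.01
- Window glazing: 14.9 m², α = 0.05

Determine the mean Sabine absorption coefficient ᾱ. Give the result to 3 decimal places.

0.272

Total surface area S = 304.4 m².
Σ(Sᵢαᵢ) = 4.7×0.05 + 127.6×0.58 + 65.8×0.05 + 65.8×0.02 + 9.6×0.33 + 16×0.01 + 14.9×0.05 = 82.922.
ᾱ = A/S = 0.272.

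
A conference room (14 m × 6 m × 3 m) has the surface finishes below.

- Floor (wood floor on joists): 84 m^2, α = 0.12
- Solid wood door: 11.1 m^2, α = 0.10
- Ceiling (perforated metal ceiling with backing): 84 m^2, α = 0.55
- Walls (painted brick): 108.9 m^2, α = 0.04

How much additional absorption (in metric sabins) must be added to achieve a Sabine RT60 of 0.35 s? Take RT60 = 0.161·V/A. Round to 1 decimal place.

54.2 sabins

A₁ = Σ Sᵢαᵢ = 84×0.12 + 11.1×0.10 + 84×0.55 + 108.9×0.04 = 61.746 sabins.
Target A₂ = 0.161·252/0.35 = 115.920 sabins (V = 252 m³).
Shortfall: 115.920 − 61.746 = 54.2 sabins.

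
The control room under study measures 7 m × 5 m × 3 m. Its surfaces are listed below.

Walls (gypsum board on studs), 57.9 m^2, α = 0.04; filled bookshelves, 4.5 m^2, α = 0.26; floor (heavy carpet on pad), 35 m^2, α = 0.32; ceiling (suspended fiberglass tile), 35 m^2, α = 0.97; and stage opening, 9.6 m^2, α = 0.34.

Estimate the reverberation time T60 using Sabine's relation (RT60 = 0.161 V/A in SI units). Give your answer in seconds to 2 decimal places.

0.33 s

Total absorption A = 57.9*0.04 + 4.5*0.26 + 35*0.32 + 35*0.97 + 9.6*0.34
  = 2.316 + 1.170 + 11.200 + 33.950 + 3.264 = 51.900 m^2 sabins.
Room volume: 105 m³.
RT60 = 0.161 · V / A = 0.161 × 105 / 51.900 = 0.33 s.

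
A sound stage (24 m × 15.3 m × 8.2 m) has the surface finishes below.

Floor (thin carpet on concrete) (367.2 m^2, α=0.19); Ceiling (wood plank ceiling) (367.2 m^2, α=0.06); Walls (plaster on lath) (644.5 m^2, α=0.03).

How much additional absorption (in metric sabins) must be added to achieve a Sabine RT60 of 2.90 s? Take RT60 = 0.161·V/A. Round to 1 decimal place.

56.0 sabins

Total absorption A₁ = 367.2×0.19 + 367.2×0.06 + 644.5×0.03
  = 69.768 + 22.032 + 19.335 = 111.135 m^2 sabins.
For T = 2.90 s, need A₂ = 0.161·V/T = 0.161·3011.04/2.90 = 167.165 sabins.
Shortfall: 167.165 − 111.135 = 56.0 sabins.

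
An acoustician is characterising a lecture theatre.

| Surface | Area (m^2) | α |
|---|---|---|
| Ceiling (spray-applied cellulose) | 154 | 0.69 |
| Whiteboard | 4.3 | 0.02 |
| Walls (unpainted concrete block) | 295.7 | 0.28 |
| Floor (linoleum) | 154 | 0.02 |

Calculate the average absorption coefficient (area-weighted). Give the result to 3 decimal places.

Total surface area S = 608.0 m^2.
Weighted sum Σ Sα = 192.222.
ᾱ = A/S = 0.316.

0.316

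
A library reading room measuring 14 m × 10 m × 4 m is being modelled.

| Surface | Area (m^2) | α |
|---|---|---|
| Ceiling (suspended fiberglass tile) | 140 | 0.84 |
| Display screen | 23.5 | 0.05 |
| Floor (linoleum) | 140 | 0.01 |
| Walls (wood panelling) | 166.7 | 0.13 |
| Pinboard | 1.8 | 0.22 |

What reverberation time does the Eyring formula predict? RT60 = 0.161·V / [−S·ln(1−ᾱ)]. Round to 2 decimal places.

S = Σ Sᵢ = 472.0 m^2.
Σ(Sᵢαᵢ) = 140·0.84 + 23.5·0.05 + 140·0.01 + 166.7·0.13 + 1.8·0.22 = 142.242.
Mean coefficient ᾱ = A/S = 0.3014.
−S·ln(1−ᾱ) = −472.0 × ln(1 − 0.3014) = 169.296.
V = 14 × 10 × 4 = 560 m³.
T = 0.161·V/[−S·ln(1−ᾱ)] = 0.161·560/169.296 = 0.53 s.

0.53 seconds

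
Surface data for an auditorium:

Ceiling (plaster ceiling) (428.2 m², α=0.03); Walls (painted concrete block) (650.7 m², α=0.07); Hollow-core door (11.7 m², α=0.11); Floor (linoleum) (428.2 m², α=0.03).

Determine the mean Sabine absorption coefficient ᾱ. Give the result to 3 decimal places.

0.048

S = Σ Sᵢ = 428.2 + 650.7 + 11.7 + 428.2 = 1518.8 m².
A = 428.2×0.03 + 650.7×0.07 + 11.7×0.11 + 428.2×0.03 = 72.528 sabins.
ᾱ = A/S = 0.048.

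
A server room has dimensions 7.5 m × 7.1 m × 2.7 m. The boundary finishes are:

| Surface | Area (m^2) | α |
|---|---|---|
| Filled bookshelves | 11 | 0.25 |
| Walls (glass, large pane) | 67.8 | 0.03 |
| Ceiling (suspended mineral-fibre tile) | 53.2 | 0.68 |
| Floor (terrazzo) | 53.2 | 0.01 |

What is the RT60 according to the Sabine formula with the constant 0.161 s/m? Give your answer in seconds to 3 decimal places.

0.558 seconds

Summing Sᵢαᵢ: 2.750 + 2.034 + 36.176 + 0.532 → A = 41.492 sabins.
V = 7.5·7.1·2.7 = 143.775 m³.
Sabine: RT60 = 0.161 × 143.775 / 41.492 = 0.558 s.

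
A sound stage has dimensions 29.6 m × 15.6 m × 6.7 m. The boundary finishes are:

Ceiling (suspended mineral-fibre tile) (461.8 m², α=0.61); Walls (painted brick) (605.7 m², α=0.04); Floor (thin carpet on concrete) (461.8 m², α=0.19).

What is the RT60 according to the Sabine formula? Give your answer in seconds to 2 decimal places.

1.27 s

A = Σ Sᵢαᵢ = 461.8×0.61 + 605.7×0.04 + 461.8×0.19 = 393.668 sabins.
Volume V = 29.6 × 15.6 × 6.7 = 3093.792 m³.
Sabine: RT60 = 0.161 × 3093.792 / 393.668 = 1.27 s.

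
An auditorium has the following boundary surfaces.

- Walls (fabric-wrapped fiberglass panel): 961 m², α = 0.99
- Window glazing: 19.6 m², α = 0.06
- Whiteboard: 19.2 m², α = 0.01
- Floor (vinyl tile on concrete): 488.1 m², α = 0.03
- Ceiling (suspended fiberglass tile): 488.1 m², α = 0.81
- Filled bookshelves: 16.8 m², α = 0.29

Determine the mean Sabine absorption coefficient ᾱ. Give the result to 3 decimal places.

Total surface area S = 1992.8 m².
A = 961*0.99 + 19.6*0.06 + 19.2*0.01 + 488.1*0.03 + 488.1*0.81 + 16.8*0.29 = 1367.634 sabins.
ᾱ = 1367.634 / 1992.8 = 0.686.

0.686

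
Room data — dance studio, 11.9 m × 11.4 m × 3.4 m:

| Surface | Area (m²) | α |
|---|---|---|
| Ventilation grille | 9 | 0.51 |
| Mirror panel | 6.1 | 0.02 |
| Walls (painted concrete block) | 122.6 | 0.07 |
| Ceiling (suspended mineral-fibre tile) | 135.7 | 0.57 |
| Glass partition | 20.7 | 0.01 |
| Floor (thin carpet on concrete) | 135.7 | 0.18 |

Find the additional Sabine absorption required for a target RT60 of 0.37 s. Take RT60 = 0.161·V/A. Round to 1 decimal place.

A₁ = Σ Sᵢαᵢ = 9×0.51 + 6.1×0.02 + 122.6×0.07 + 135.7×0.57 + 20.7×0.01 + 135.7×0.18 = 115.276 sabins.
V = 461.244 m³. Required absorption A₂ = 0.161 × 461.244 / 0.37 = 200.703 sabins.
Shortfall: 200.703 − 115.276 = 85.4 sabins.

85.4 sabins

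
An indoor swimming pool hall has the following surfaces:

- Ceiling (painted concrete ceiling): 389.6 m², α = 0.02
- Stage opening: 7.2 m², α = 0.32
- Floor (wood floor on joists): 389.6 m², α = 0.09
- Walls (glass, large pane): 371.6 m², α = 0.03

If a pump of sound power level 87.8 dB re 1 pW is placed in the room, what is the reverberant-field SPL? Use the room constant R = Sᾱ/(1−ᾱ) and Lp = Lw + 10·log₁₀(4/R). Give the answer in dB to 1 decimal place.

Σ(Sᵢαᵢ) = 389.6×0.02 + 7.2×0.32 + 389.6×0.09 + 371.6×0.03 = 56.308; total area S = 1158.0 m².
ᾱ = 56.308/1158.0 = 0.0486; R = Sᾱ/(1−ᾱ) = 56.308/(1−0.0486) = 59.184 m².
Lp = Lw + 10 log₁₀(4/R) = 87.8 -11.70 = 76.1 dB.

76.1 dB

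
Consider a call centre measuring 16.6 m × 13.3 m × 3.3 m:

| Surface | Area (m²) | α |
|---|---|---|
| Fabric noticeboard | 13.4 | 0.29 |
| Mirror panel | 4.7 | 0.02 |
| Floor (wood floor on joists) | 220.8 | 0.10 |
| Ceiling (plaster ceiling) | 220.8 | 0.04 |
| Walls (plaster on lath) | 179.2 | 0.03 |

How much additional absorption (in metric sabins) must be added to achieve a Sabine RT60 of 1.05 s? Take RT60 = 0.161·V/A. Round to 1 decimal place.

71.4 sabins

Equivalent absorption area: A₁ = 13.4·0.29 + 4.7·0.02 + 220.8·0.10 + 220.8·0.04 + 179.2·0.03 = 40.268 m².
V = 728.574 m³. Required absorption A₂ = 0.161 × 728.574 / 1.05 = 111.715 sabins.
ΔA = A₂ − A₁ = 111.715 − 40.268 = 71.4 sabins.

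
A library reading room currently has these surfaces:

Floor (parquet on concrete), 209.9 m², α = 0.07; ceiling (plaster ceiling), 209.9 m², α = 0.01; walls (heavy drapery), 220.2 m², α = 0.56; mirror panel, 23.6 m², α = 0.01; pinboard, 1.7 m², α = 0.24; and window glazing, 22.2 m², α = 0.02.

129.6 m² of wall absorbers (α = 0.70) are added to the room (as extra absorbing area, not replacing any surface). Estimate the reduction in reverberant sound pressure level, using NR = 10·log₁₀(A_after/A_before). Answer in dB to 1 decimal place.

2.2 dB

A_before = Σ Sᵢαᵢ = 209.9·0.07 + 209.9·0.01 + 220.2·0.56 + 23.6·0.01 + 1.7·0.24 + 22.2·0.02 = 141.192 sabins.
Added absorption = 129.6 × 0.70 = 90.720 sabins.
A_after = 141.192 + 90.720 = 231.912 sabins.
NR = 10·log₁₀(231.912/141.192) = 2.2 dB.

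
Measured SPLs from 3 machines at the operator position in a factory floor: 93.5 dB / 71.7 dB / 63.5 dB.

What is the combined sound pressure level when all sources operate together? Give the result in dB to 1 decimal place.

Sum in the linear (power) domain: Σ 10^(Lᵢ/10) = 10^(93.5/10) + 10^(71.7/10) + 10^(63.5/10) = 2.256e+09.
Combined level = 10 log₁₀(2.256e+09) = 93.5 dB.

93.5 dB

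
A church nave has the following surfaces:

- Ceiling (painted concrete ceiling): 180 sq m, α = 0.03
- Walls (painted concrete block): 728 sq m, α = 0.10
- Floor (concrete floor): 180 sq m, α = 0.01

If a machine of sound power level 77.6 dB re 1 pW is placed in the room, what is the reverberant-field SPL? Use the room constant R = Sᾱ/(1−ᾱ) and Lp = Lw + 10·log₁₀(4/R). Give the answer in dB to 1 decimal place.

64.3 dB

Σ(Sᵢαᵢ) = 180·0.03 + 728·0.10 + 180·0.01 = 80.000; total area S = 1088.0 sq m.
ᾱ = 80.000/1088.0 = 0.0735; R = Sᾱ/(1−ᾱ) = 80.000/(1−0.0735) = 86.346 sq m.
Lp = Lw + 10 log₁₀(4/R) = 77.6 -13.34 = 64.3 dB.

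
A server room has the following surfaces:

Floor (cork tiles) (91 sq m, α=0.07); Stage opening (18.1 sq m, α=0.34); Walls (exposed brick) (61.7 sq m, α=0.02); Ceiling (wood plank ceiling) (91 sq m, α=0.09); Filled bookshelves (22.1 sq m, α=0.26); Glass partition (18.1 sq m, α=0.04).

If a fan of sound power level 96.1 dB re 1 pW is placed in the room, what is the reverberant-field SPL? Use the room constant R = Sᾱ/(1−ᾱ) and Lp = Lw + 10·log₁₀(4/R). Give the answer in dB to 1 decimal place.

A = 28.418 sabins; S = 302.0 sq m.
ᾱ = 28.418/302.0 = 0.0941; R = Sᾱ/(1−ᾱ) = 28.418/(1−0.0941) = 31.370 sq m.
Lp = Lw + 10 log₁₀(4/R) = 96.1 -8.94 = 87.2 dB.

87.2 dB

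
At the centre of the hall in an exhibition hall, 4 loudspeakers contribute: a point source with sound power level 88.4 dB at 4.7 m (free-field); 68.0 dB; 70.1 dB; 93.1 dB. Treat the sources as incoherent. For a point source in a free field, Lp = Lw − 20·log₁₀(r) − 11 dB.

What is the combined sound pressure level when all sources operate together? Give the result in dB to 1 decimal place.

Source at 4.7 m: Lp = 88.4 − 20·log₁₀(4.7) − 11 = 64.0 dB.
Converting to relative power and adding: 10^(64.0/10) + 10^(68.0/10) + 10^(70.1/10) + 10^(93.1/10) = 2.061e+09.
L_total = 10·log₁₀(2.061e+09) = 93.1 dB.

93.1 dB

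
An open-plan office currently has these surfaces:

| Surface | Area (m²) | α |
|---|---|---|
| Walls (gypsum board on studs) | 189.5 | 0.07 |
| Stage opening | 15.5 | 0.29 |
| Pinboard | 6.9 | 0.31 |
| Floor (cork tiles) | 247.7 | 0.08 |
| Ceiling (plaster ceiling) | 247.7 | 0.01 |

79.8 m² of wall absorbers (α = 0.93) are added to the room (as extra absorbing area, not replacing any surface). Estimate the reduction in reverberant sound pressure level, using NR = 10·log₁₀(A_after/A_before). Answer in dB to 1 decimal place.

4.4 dB

Summing Sᵢαᵢ: 13.265 + 4.495 + 2.139 + 19.816 + 2.477 → A_before = 42.192 sabins.
Treatment contributes 79.8·0.93 = 74.214 sabins.
A_after = 42.192 + 74.214 = 116.406 sabins.
Reduction = 10 log₁₀(A_after/A_before) = 10 log₁₀(2.7590) = 4.4 dB.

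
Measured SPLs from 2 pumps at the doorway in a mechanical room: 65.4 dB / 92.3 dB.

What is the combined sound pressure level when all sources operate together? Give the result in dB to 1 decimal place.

92.3 dB

Converting to relative power and adding: 10^(65.4/10) + 10^(92.3/10) = 1.702e+09.
L_total = 10·log₁₀(1.702e+09) = 92.3 dB.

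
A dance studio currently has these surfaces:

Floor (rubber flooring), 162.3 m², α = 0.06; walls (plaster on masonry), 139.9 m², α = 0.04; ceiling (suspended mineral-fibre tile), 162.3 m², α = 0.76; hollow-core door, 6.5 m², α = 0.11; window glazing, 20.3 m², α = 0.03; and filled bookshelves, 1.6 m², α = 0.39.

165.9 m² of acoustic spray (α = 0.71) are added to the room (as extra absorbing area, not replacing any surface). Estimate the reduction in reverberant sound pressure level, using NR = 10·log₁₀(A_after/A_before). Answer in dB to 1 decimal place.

Equivalent absorption area: A_before = 162.3×0.06 + 139.9×0.04 + 162.3×0.76 + 6.5×0.11 + 20.3×0.03 + 1.6×0.39 = 140.630 m².
Added absorption = 165.9 × 0.71 = 117.789 sabins.
A_after = 140.630 + 117.789 = 258.419 sabins.
NR = 10·log₁₀(258.419/140.630) = 2.6 dB.

2.6 dB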